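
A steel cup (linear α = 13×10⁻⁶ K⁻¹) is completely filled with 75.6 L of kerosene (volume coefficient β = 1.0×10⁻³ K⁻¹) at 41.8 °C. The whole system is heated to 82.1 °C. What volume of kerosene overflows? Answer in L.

2.93 L

The cup also expands: β_container ≈ 3α = 3.9×10⁻⁵ /K
Net overflow = V₀(β_liq − 3α_cont)ΔT
β − 3α = 1.00×10⁻³ − 3.9×10⁻⁵ = 9.61×10⁻⁴ /K; ΔT = 40.3 K
ΔV = 75.6 × 9.61×10⁻⁴ × 40.3 = 2.93 L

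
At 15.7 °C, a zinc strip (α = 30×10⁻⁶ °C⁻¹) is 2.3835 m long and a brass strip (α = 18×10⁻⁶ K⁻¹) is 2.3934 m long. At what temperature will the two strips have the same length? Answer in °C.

T = 364.0 °C

L₁(1 + α₁ΔT) = L₂(1 + α₂ΔT) ⇒ ΔT = (L₂ − L₁)/(α₁L₁ − α₂L₂)
L₂ − L₁ = 2.3934 − 2.3835 = 9.90×10⁻³ m
α₁L₁ − α₂L₂ = 30×10⁻⁶×2.3835 − 18×10⁻⁶×2.3934 = 2.84238×10⁻⁵ m/K
ΔT = 9.90×10⁻³ / 2.84238×10⁻⁵ = 348.300 K
T = 15.7 + 348.300 = 364.000 °C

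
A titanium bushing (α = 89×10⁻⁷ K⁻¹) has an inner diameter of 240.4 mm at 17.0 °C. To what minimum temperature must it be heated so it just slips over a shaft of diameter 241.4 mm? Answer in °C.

Required Δd = 241.4 − 240.4 = 1.0 mm
Δd = αd₀ΔT ⇒ ΔT = Δd/(αd₀) = 1.0 / (89×10⁻⁷ × 240.4) = 467.39 K
T_min = 17.0 + 467.39 = 484.39 °C

T = 484 °C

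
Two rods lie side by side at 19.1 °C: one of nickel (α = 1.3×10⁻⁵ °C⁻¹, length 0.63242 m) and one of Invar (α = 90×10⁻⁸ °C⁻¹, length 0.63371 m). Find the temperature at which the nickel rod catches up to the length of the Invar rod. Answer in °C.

L₁(1 + α₁ΔT) = L₂(1 + α₂ΔT) ⇒ ΔT = (L₂ − L₁)/(α₁L₁ − α₂L₂)
L₂ − L₁ = 0.63371 − 0.63242 = 1.29×10⁻³ m
α₁L₁ − α₂L₂ = 1.3×10⁻⁵×0.63242 − 90×10⁻⁸×0.63371 = 7.651121×10⁻⁶ m/K
ΔT = 1.29×10⁻³ / 7.651121×10⁻⁶ = 168.603 K
T = 19.1 + 168.603 = 187.703 °C

T = 187.7 °C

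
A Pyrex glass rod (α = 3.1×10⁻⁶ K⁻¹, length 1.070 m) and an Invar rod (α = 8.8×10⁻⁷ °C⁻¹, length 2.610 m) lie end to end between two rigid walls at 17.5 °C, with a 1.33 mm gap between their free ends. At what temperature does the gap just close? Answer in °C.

T = 254 °C

α₁L₁ = 3.317×10⁻⁶ m/K, α₂L₂ = 2.2968×10⁻⁶ m/K → total 5.6138×10⁻⁶ m/K
ΔT = g/(α₁L₁+α₂L₂) = 1.33×10⁻³ / 5.6138×10⁻⁶ = 236.92 K
T = 17.5 + 236.92 = 254.42 °C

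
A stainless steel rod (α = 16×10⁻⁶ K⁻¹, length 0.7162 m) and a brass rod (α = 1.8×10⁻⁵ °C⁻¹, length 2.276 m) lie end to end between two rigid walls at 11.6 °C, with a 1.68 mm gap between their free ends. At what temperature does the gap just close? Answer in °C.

T = 43.6 °C

Gap closes when ΔL₁ + ΔL₂ = 1.68 mm = 1.68×10⁻³ m
(α₁L₁ + α₂L₂)ΔT = g
α₁L₁ + α₂L₂ = 16×10⁻⁶×0.7162 + 1.8×10⁻⁵×2.276 = 5.24272×10⁻⁵ m/K
ΔT = 1.68×10⁻³ / 5.24272×10⁻⁵ = 32.044 K
T = 11.6 + 32.044 = 43.644 °C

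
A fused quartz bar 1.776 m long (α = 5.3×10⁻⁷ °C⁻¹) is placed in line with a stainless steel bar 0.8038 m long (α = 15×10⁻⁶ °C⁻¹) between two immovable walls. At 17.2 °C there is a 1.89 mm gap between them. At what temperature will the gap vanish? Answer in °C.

α₁L₁ = 9.4128×10⁻⁷ m/K, α₂L₂ = 1.2057×10⁻⁵ m/K → total 1.299828×10⁻⁵ m/K
ΔT = g/(α₁L₁+α₂L₂) = 1.89×10⁻³ / 1.299828×10⁻⁵ = 145.40 K
T = 17.2 + 145.40 = 162.60 °C

T = 163 °C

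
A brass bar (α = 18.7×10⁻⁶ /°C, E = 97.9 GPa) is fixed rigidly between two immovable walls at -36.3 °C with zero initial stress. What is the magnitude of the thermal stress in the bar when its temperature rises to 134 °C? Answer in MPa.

σ = 312 MPa

Fully constrained: the free strain ε = αΔT is blocked, so σ = Eε = EαΔT.
|ΔT| = 170.3 K
σ = 97.9×10⁹ × 18.7×10⁻⁶ × 170.3 = 3.12×10⁸ Pa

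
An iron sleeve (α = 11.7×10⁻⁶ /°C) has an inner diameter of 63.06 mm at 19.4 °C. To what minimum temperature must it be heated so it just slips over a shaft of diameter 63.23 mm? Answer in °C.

Required Δd = 63.23 − 63.06 = 0.17 mm
Δd = αd₀ΔT ⇒ ΔT = Δd/(αd₀) = 0.17 / (11.7×10⁻⁶ × 63.06) = 230.41 K
T_min = 19.4 + 230.41 = 249.81 °C

T = 250 °C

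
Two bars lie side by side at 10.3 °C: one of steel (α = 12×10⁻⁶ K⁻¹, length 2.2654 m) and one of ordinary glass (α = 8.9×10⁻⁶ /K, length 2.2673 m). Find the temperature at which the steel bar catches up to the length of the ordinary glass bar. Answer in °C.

Equal length when α₁L₁ΔT − α₂L₂ΔT = L₂ − L₁ = 1.90×10⁻³ m
α₁L₁ = 2.71848×10⁻⁵, α₂L₂ = 2.017897×10⁻⁵ → Δ(αL) = 7.00583×10⁻⁶ m/K
ΔT = 1.90×10⁻³ / 7.00583×10⁻⁶ = 271.203 K, so T = 10.3 + 271.203 = 281.503 °C

T = 281.5 °C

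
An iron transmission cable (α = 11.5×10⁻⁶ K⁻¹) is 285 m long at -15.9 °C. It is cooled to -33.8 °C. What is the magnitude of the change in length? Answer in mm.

|ΔT| = |-33.8 − (-15.9)| = 17.9 K
ΔL = αL₀ΔT = (11.5×10⁻⁶)(285)(17.9) = 5.87×10⁻² m

ΔL = 58.7 mm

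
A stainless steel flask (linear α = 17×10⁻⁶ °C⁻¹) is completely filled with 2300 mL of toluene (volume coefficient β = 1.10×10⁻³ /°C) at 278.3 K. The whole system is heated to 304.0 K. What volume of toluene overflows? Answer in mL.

62.0 mL

The flask also expands: β_container ≈ 3α = 5.1×10⁻⁵ /K
Net overflow = V₀(β_liq − 3α_cont)ΔT
β − 3α = 1.10×10⁻³ − 5.1×10⁻⁵ = 1.049×10⁻³ /K; ΔT = 25.7 K
ΔV = 2300 × 1.049×10⁻³ × 25.7 = 62.0 mL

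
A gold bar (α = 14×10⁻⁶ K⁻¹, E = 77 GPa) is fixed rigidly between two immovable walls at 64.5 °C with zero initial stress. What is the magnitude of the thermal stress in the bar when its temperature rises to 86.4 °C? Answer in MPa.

σ = 23.6 MPa

Fully constrained: the free strain ε = αΔT is blocked, so σ = Eε = EαΔT.
|ΔT| = 21.9 K
σ = 77.0×10⁹ × 14×10⁻⁶ × 21.9 = 2.36×10⁷ Pa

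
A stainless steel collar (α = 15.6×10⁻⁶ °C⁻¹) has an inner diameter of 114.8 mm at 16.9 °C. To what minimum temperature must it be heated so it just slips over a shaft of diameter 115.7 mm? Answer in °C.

T = 519 °C

Required Δd = 115.7 − 114.8 = 0.9 mm
Δd = αd₀ΔT ⇒ ΔT = Δd/(αd₀) = 0.9 / (15.6×10⁻⁶ × 114.8) = 502.55 K
T_min = 16.9 + 502.55 = 519.45 °C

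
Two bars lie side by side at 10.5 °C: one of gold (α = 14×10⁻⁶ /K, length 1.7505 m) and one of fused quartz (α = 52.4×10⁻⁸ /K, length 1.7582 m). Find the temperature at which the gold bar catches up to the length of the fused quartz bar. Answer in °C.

L₁(1 + α₁ΔT) = L₂(1 + α₂ΔT) ⇒ ΔT = (L₂ − L₁)/(α₁L₁ − α₂L₂)
L₂ − L₁ = 1.7582 − 1.7505 = 7.70×10⁻³ m
α₁L₁ − α₂L₂ = 14×10⁻⁶×1.7505 − 52.4×10⁻⁸×1.7582 = 2.35857032×10⁻⁵ m/K
ΔT = 7.70×10⁻³ / 2.35857032×10⁻⁵ = 326.469 K
T = 10.5 + 326.469 = 336.969 °C

T = 337.0 °C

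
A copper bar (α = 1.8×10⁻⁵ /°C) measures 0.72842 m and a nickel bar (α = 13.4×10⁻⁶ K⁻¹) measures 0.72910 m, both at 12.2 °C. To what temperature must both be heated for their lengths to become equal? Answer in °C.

Equal length when α₁L₁ΔT − α₂L₂ΔT = L₂ − L₁ = 6.80×10⁻⁴ m
α₁L₁ = 1.311156×10⁻⁵, α₂L₂ = 9.76994×10⁻⁶ → Δ(αL) = 3.34162×10⁻⁶ m/K
ΔT = 6.80×10⁻⁴ / 3.34162×10⁻⁶ = 203.494 K, so T = 12.2 + 203.494 = 215.694 °C

T = 215.7 °C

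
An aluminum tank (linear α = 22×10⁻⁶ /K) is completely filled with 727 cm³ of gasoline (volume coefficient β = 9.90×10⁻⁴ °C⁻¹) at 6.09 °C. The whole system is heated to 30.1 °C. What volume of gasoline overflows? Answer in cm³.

16.1 cm³

The tank also expands: β_container ≈ 3α = 6.6×10⁻⁵ /K
Net overflow = V₀(β_liq − 3α_cont)ΔT
β − 3α = 9.90×10⁻⁴ − 6.6×10⁻⁵ = 9.24×10⁻⁴ /K; ΔT = 24.01 K
ΔV = 727 × 9.24×10⁻⁴ × 24.01 = 16.1 cm³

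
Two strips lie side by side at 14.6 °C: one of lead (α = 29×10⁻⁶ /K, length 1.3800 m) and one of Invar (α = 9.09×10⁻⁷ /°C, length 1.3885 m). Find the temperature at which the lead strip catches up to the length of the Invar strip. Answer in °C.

Equal length when α₁L₁ΔT − α₂L₂ΔT = L₂ − L₁ = 8.50×10⁻³ m
α₁L₁ = 4.002×10⁻⁵, α₂L₂ = 1.2621465×10⁻⁶ → Δ(αL) = 3.87578535×10⁻⁵ m/K
ΔT = 8.50×10⁻³ / 3.87578535×10⁻⁵ = 219.310 K, so T = 14.6 + 219.310 = 233.910 °C

T = 233.9 °C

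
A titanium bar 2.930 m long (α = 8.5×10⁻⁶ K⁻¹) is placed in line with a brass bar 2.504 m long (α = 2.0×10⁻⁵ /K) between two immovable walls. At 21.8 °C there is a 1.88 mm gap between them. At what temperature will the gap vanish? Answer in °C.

T = 46.9 °C

Gap closes when ΔL₁ + ΔL₂ = 1.88 mm = 1.88×10⁻³ m
(α₁L₁ + α₂L₂)ΔT = g
α₁L₁ + α₂L₂ = 8.5×10⁻⁶×2.930 + 2.0×10⁻⁵×2.504 = 7.4985×10⁻⁵ m/K
ΔT = 1.88×10⁻³ / 7.4985×10⁻⁵ = 25.072 K
T = 21.8 + 25.072 = 46.872 °C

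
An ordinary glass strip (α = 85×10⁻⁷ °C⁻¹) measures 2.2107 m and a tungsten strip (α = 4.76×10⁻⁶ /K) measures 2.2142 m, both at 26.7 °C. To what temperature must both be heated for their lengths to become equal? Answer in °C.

T = 450.9 °C

Equal length when α₁L₁ΔT − α₂L₂ΔT = L₂ − L₁ = 3.50×10⁻³ m
α₁L₁ = 1.879095×10⁻⁵, α₂L₂ = 1.0539592×10⁻⁵ → Δ(αL) = 8.251358×10⁻⁶ m/K
ΔT = 3.50×10⁻³ / 8.251358×10⁻⁶ = 424.173 K, so T = 26.7 + 424.173 = 450.873 °C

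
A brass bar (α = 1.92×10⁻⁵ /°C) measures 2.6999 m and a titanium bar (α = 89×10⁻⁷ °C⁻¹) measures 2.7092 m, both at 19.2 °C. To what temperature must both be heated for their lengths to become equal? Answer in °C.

Equal length when α₁L₁ΔT − α₂L₂ΔT = L₂ − L₁ = 9.30×10⁻³ m
α₁L₁ = 5.183808×10⁻⁵, α₂L₂ = 2.411188×10⁻⁵ → Δ(αL) = 2.77262×10⁻⁵ m/K
ΔT = 9.30×10⁻³ / 2.77262×10⁻⁵ = 335.423 K, so T = 19.2 + 335.423 = 354.623 °C

T = 354.6 °C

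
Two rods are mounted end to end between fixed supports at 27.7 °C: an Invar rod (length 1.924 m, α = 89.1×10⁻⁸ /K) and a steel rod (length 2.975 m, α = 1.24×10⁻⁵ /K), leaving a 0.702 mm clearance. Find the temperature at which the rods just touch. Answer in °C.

T = 45.9 °C

α₁L₁ = 1.714284×10⁻⁶ m/K, α₂L₂ = 3.689×10⁻⁵ m/K → total 3.8604284×10⁻⁵ m/K
ΔT = g/(α₁L₁+α₂L₂) = 7.02×10⁻⁴ / 3.8604284×10⁻⁵ = 18.185 K
T = 27.7 + 18.185 = 45.885 °C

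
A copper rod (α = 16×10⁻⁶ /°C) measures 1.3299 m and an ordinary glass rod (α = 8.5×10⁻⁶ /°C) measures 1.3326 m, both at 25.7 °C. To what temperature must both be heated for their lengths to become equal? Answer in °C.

T = 297.0 °C

L₁(1 + α₁ΔT) = L₂(1 + α₂ΔT) ⇒ ΔT = (L₂ − L₁)/(α₁L₁ − α₂L₂)
L₂ − L₁ = 1.3326 − 1.3299 = 2.70×10⁻³ m
α₁L₁ − α₂L₂ = 16×10⁻⁶×1.3299 − 8.5×10⁻⁶×1.3326 = 9.9513×10⁻⁶ m/K
ΔT = 2.70×10⁻³ / 9.9513×10⁻⁶ = 271.321 K
T = 25.7 + 271.321 = 297.021 °C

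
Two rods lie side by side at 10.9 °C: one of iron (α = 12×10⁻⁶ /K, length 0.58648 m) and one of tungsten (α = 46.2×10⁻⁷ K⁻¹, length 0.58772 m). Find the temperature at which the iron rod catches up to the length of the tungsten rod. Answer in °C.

T = 297.8 °C

Equal length when α₁L₁ΔT − α₂L₂ΔT = L₂ − L₁ = 1.24×10⁻³ m
α₁L₁ = 7.03776×10⁻⁶, α₂L₂ = 2.7152664×10⁻⁶ → Δ(αL) = 4.3224936×10⁻⁶ m/K
ΔT = 1.24×10⁻³ / 4.3224936×10⁻⁶ = 286.871 K, so T = 10.9 + 286.871 = 297.771 °C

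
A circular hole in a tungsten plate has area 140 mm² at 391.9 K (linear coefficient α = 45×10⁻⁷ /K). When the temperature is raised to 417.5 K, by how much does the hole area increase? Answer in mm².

ΔA = 0.0323 mm²

Area coefficient ≈ 2α; |ΔT| = 25.6 K
ΔA = 2αA₀ΔT = 2(45×10⁻⁷)(140)(25.6) = 0.0323 mm²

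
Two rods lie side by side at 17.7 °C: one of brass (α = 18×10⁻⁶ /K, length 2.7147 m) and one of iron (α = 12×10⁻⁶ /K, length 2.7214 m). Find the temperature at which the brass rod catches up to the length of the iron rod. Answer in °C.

T = 431.1 °C

Equal length when α₁L₁ΔT − α₂L₂ΔT = L₂ − L₁ = 6.70×10⁻³ m
α₁L₁ = 4.88646×10⁻⁵, α₂L₂ = 3.26568×10⁻⁵ → Δ(αL) = 1.62078×10⁻⁵ m/K
ΔT = 6.70×10⁻³ / 1.62078×10⁻⁵ = 413.381 K, so T = 17.7 + 413.381 = 431.081 °C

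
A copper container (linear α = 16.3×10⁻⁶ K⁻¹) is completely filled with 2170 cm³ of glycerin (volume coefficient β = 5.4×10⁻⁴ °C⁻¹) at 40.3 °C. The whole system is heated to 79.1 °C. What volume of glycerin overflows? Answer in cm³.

41.3 cm³

The container also expands: β_container ≈ 3α = 4.89×10⁻⁵ /K
Net overflow = V₀(β_liq − 3α_cont)ΔT
β − 3α = 5.40×10⁻⁴ − 4.89×10⁻⁵ = 4.911×10⁻⁴ /K; ΔT = 38.8 K
ΔV = 2170 × 4.911×10⁻⁴ × 38.8 = 41.3 cm³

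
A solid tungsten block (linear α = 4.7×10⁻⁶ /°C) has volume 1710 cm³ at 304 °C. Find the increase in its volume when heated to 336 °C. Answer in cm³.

ΔV = 0.772 cm³

Isotropic solid: β ≈ 3α = 1.4×10⁻⁵ /K; ΔT = 32 K
ΔV = 3αV₀ΔT = 3(4.7×10⁻⁶)(1710)(32) = 0.772 cm³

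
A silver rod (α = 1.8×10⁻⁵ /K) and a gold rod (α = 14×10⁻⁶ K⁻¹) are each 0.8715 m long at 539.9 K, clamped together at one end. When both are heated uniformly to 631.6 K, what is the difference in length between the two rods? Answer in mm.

0.320 mm

ΔT = 91.7 K
silver: ΔL = 1.8×10⁻⁵ × 0.8715 m × 91.7 = 1.4385×10⁻³ m = 1.4385 mm
gold: ΔL = 14×10⁻⁶ × 0.8715 m × 91.7 = 1.1188×10⁻³ m = 1.1188 mm
difference = 1.4385 − 1.1188 = 0.3197 mm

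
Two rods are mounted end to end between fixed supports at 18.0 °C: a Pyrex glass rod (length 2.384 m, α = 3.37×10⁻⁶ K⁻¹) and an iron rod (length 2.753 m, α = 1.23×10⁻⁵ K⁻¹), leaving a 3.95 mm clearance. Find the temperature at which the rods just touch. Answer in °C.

α₁L₁ = 8.03408×10⁻⁶ m/K, α₂L₂ = 3.38619×10⁻⁵ m/K → total 4.189598×10⁻⁵ m/K
ΔT = g/(α₁L₁+α₂L₂) = 3.95×10⁻³ / 4.189598×10⁻⁵ = 94.28 K
T = 18.0 + 94.28 = 112.28 °C

T = 112 °C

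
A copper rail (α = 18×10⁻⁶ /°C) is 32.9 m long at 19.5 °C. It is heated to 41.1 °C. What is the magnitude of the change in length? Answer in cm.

ΔL = 1.28 cm

|ΔT| = |41.1 − 19.5| = 21.6 K
ΔL = αL₀ΔT = (18×10⁻⁶)(32.9)(21.6) = 1.28×10⁻² m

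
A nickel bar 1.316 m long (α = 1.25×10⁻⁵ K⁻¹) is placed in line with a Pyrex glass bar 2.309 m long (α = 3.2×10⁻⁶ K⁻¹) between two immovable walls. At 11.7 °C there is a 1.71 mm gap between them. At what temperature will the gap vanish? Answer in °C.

T = 83.4 °C

Gap closes when ΔL₁ + ΔL₂ = 1.71 mm = 1.71×10⁻³ m
(α₁L₁ + α₂L₂)ΔT = g
α₁L₁ + α₂L₂ = 1.25×10⁻⁵×1.316 + 3.2×10⁻⁶×2.309 = 2.38388×10⁻⁵ m/K
ΔT = 1.71×10⁻³ / 2.38388×10⁻⁵ = 71.732 K
T = 11.7 + 71.732 = 83.432 °C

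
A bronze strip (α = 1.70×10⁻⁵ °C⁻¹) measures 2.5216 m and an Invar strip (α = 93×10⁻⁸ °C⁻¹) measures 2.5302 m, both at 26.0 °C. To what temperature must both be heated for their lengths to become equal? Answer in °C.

T = 238.3 °C

L₁(1 + α₁ΔT) = L₂(1 + α₂ΔT) ⇒ ΔT = (L₂ − L₁)/(α₁L₁ − α₂L₂)
L₂ − L₁ = 2.5302 − 2.5216 = 8.60×10⁻³ m
α₁L₁ − α₂L₂ = 1.70×10⁻⁵×2.5216 − 93×10⁻⁸×2.5302 = 4.0514114×10⁻⁵ m/K
ΔT = 8.60×10⁻³ / 4.0514114×10⁻⁵ = 212.272 K
T = 26.0 + 212.272 = 238.272 °C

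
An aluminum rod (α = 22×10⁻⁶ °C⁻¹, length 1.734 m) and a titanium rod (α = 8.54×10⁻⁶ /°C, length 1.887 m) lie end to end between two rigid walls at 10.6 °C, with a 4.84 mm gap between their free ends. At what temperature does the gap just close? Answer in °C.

T = 99.8 °C

α₁L₁ = 3.8148×10⁻⁵ m/K, α₂L₂ = 1.611498×10⁻⁵ m/K → total 5.426298×10⁻⁵ m/K
ΔT = g/(α₁L₁+α₂L₂) = 4.84×10⁻³ / 5.426298×10⁻⁵ = 89.195 K
T = 10.6 + 89.195 = 99.795 °C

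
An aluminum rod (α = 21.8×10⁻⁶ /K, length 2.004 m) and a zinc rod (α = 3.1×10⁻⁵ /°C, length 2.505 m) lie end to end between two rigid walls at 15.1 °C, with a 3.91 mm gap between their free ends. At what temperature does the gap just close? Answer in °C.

α₁L₁ = 4.36872×10⁻⁵ m/K, α₂L₂ = 7.7655×10⁻⁵ m/K → total 1.213422×10⁻⁴ m/K
ΔT = g/(α₁L₁+α₂L₂) = 3.91×10⁻³ / 1.213422×10⁻⁴ = 32.223 K
T = 15.1 + 32.223 = 47.323 °C

T = 47.3 °C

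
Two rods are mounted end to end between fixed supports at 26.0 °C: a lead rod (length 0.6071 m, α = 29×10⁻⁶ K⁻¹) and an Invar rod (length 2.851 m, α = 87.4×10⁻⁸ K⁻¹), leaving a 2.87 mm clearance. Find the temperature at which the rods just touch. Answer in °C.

α₁L₁ = 1.76059×10⁻⁵ m/K, α₂L₂ = 2.491774×10⁻⁶ m/K → total 2.0097674×10⁻⁵ m/K
ΔT = g/(α₁L₁+α₂L₂) = 2.87×10⁻³ / 2.0097674×10⁻⁵ = 142.80 K
T = 26.0 + 142.80 = 168.80 °C

T = 169 °C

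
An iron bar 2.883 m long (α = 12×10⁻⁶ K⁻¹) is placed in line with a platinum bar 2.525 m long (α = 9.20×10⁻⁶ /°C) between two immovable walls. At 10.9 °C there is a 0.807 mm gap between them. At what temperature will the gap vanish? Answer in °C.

Gap closes when ΔL₁ + ΔL₂ = 0.807 mm = 8.07×10⁻⁴ m
(α₁L₁ + α₂L₂)ΔT = g
α₁L₁ + α₂L₂ = 12×10⁻⁶×2.883 + 9.20×10⁻⁶×2.525 = 5.7826×10⁻⁵ m/K
ΔT = 8.07×10⁻⁴ / 5.7826×10⁻⁵ = 13.956 K
T = 10.9 + 13.956 = 24.856 °C

T = 24.9 °C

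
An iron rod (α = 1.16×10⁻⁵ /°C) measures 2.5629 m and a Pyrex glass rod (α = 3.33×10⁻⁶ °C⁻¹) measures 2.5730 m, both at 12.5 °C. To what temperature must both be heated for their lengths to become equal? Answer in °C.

Equal length when α₁L₁ΔT − α₂L₂ΔT = L₂ − L₁ = 1.01×10⁻² m
α₁L₁ = 2.972964×10⁻⁵, α₂L₂ = 8.56809×10⁻⁶ → Δ(αL) = 2.116155×10⁻⁵ m/K
ΔT = 1.01×10⁻² / 2.116155×10⁻⁵ = 477.281 K, so T = 12.5 + 477.281 = 489.781 °C

T = 489.8 °C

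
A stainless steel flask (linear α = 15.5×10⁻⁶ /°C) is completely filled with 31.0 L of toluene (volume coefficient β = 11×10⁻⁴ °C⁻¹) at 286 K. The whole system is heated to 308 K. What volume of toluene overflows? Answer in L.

0.718 L

The flask also expands: β_container ≈ 3α = 4.65×10⁻⁵ /K
Net overflow = V₀(β_liq − 3α_cont)ΔT
β − 3α = 1.10×10⁻³ − 4.65×10⁻⁵ = 1.0535×10⁻³ /K; ΔT = 22 K
ΔV = 31.0 × 1.0535×10⁻³ × 22 = 0.718 L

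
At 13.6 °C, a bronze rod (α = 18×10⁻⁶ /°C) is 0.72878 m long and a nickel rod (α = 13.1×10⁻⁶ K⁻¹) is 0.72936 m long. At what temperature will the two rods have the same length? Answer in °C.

T = 176.4 °C

Equal length when α₁L₁ΔT − α₂L₂ΔT = L₂ − L₁ = 5.80×10⁻⁴ m
α₁L₁ = 1.311804×10⁻⁵, α₂L₂ = 9.554616×10⁻⁶ → Δ(αL) = 3.563424×10⁻⁶ m/K
ΔT = 5.80×10⁻⁴ / 3.563424×10⁻⁶ = 162.765 K, so T = 13.6 + 162.765 = 176.365 °C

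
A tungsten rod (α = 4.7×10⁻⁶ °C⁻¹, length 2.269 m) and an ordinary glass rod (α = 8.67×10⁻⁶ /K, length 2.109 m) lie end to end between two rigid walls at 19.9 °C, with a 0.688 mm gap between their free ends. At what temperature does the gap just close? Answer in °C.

Gap closes when ΔL₁ + ΔL₂ = 0.688 mm = 6.88×10⁻⁴ m
(α₁L₁ + α₂L₂)ΔT = g
α₁L₁ + α₂L₂ = 4.7×10⁻⁶×2.269 + 8.67×10⁻⁶×2.109 = 2.894933×10⁻⁵ m/K
ΔT = 6.88×10⁻⁴ / 2.894933×10⁻⁵ = 23.766 K
T = 19.9 + 23.766 = 43.666 °C

T = 43.7 °C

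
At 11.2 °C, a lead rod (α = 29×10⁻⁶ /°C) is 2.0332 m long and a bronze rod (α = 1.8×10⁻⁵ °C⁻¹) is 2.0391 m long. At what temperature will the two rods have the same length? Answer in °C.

L₁(1 + α₁ΔT) = L₂(1 + α₂ΔT) ⇒ ΔT = (L₂ − L₁)/(α₁L₁ − α₂L₂)
L₂ − L₁ = 2.0391 − 2.0332 = 5.90×10⁻³ m
α₁L₁ − α₂L₂ = 29×10⁻⁶×2.0332 − 1.8×10⁻⁵×2.0391 = 2.2259×10⁻⁵ m/K
ΔT = 5.90×10⁻³ / 2.2259×10⁻⁵ = 265.061 K
T = 11.2 + 265.061 = 276.261 °C

T = 276.3 °C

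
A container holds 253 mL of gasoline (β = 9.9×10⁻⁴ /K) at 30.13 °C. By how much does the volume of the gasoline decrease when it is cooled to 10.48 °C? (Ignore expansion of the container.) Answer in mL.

|ΔT| = |10.48 − 30.13| = 19.65 K
ΔV = βV₀ΔT = (9.9×10⁻⁴)(253)(19.65) = 4.92 mL

ΔV = 4.92 mL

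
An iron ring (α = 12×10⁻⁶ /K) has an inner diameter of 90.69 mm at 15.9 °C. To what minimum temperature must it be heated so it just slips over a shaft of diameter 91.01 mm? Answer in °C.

Required Δd = 91.01 − 90.69 = 0.32 mm
Δd = αd₀ΔT ⇒ ΔT = Δd/(αd₀) = 0.32 / (12×10⁻⁶ × 90.69) = 294.04 K
T_min = 15.9 + 294.04 = 309.94 °C

T = 310 °C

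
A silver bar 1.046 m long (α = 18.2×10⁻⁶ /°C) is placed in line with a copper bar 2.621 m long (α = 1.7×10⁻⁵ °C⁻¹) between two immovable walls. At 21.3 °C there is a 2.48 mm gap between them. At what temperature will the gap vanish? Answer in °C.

Gap closes when ΔL₁ + ΔL₂ = 2.48 mm = 2.48×10⁻³ m
(α₁L₁ + α₂L₂)ΔT = g
α₁L₁ + α₂L₂ = 18.2×10⁻⁶×1.046 + 1.7×10⁻⁵×2.621 = 6.35942×10⁻⁵ m/K
ΔT = 2.48×10⁻³ / 6.35942×10⁻⁵ = 38.997 K
T = 21.3 + 38.997 = 60.297 °C

T = 60.3 °C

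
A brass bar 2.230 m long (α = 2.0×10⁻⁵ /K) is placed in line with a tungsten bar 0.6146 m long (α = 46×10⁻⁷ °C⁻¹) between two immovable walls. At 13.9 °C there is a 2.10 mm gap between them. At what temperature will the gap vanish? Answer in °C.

T = 58.2 °C

α₁L₁ = 4.460×10⁻⁵ m/K, α₂L₂ = 2.82716×10⁻⁶ m/K → total 4.742716×10⁻⁵ m/K
ΔT = g/(α₁L₁+α₂L₂) = 2.10×10⁻³ / 4.742716×10⁻⁵ = 44.278 K
T = 13.9 + 44.278 = 58.178 °C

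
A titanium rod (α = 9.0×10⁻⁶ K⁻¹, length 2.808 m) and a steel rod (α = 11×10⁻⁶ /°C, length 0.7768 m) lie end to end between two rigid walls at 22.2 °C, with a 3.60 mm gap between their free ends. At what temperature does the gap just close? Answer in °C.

Gap closes when ΔL₁ + ΔL₂ = 3.60 mm = 3.60×10⁻³ m
(α₁L₁ + α₂L₂)ΔT = g
α₁L₁ + α₂L₂ = 9.0×10⁻⁶×2.808 + 11×10⁻⁶×0.7768 = 3.38168×10⁻⁵ m/K
ΔT = 3.60×10⁻³ / 3.38168×10⁻⁵ = 106.46 K
T = 22.2 + 106.46 = 128.66 °C

T = 129 °C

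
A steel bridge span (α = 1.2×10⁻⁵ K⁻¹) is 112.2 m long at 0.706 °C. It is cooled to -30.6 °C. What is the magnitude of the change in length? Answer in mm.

ΔL = 42.2 mm

|ΔT| = |-30.6 − 0.706| = 31.306 K
ΔL = αL₀ΔT = (1.2×10⁻⁵)(112.2)(31.306) = 4.22×10⁻² m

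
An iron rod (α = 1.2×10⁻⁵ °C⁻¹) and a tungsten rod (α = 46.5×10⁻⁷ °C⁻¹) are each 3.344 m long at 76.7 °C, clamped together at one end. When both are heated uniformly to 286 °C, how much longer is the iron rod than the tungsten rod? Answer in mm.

5.14 mm

ΔT = 209.3 K
iron: ΔL = 1.2×10⁻⁵ × 3.344 m × 209.3 = 8.3988×10⁻³ m = 8.3988 mm
tungsten: ΔL = 46.5×10⁻⁷ × 3.344 m × 209.3 = 3.2545×10⁻³ m = 3.2545 mm
difference = 8.3988 − 3.2545 = 5.1443 mm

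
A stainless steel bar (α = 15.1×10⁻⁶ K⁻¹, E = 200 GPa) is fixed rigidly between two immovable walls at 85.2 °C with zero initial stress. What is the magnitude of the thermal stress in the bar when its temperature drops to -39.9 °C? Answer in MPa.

Fully constrained: the free strain ε = αΔT is blocked, so σ = Eε = EαΔT.
|ΔT| = 125.1 K
σ = 200×10⁹ × 15.1×10⁻⁶ × 125.1 = 3.78×10⁸ Pa

σ = 378 MPa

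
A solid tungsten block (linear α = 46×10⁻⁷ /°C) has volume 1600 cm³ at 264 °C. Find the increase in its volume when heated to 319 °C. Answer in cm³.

Isotropic solid: β ≈ 3α = 1.4×10⁻⁵ /K; ΔT = 55 K
ΔV = 3αV₀ΔT = 3(46×10⁻⁷)(1600)(55) = 1.21 cm³

ΔV = 1.21 cm³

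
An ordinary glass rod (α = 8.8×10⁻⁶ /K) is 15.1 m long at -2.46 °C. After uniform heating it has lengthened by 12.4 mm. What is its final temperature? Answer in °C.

ΔL = αL₀ΔT ⇒ ΔT = ΔL / (αL₀)
ΔT = 12.4×10⁻³ m / (8.8×10⁻⁶ × 15.1 m) = 93.317 K
T = -2.46 + 93.317 = 90.857 °C

T = 90.9 °C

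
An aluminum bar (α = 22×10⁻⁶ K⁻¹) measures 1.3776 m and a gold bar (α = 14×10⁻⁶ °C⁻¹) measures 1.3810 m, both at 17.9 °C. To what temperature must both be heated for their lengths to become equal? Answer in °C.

T = 327.7 °C

L₁(1 + α₁ΔT) = L₂(1 + α₂ΔT) ⇒ ΔT = (L₂ − L₁)/(α₁L₁ − α₂L₂)
L₂ − L₁ = 1.3810 − 1.3776 = 3.40×10⁻³ m
α₁L₁ − α₂L₂ = 22×10⁻⁶×1.3776 − 14×10⁻⁶×1.3810 = 1.09732×10⁻⁵ m/K
ΔT = 3.40×10⁻³ / 1.09732×10⁻⁵ = 309.846 K
T = 17.9 + 309.846 = 327.746 °C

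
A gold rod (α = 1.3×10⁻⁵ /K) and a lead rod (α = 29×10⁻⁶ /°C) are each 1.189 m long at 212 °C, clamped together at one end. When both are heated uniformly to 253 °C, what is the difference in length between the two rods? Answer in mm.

ΔT = 41 K
gold: ΔL = 1.3×10⁻⁵ × 1.189 m × 41 = 6.3374×10⁻⁴ m = 0.63374 mm
lead: ΔL = 29×10⁻⁶ × 1.189 m × 41 = 1.4137×10⁻³ m = 1.4137 mm
difference = 1.4137 − 0.63374 = 0.77996 mm

0.780 mm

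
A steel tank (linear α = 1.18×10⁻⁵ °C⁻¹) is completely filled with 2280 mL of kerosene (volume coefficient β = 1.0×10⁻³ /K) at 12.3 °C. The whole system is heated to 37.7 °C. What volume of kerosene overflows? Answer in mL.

55.9 mL

The tank also expands: β_container ≈ 3α = 3.54×10⁻⁵ /K
Net overflow = V₀(β_liq − 3α_cont)ΔT
β − 3α = 1.00×10⁻³ − 3.54×10⁻⁵ = 9.646×10⁻⁴ /K; ΔT = 25.4 K
ΔV = 2280 × 9.646×10⁻⁴ × 25.4 = 55.9 mL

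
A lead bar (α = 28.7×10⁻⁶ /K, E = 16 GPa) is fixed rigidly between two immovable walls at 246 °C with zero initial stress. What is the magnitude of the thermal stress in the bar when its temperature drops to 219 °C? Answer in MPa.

σ = 12.4 MPa

Fully constrained: the free strain ε = αΔT is blocked, so σ = Eε = EαΔT.
|ΔT| = 27 K
σ = 16.0×10⁹ × 28.7×10⁻⁶ × 27 = 1.24×10⁷ Pa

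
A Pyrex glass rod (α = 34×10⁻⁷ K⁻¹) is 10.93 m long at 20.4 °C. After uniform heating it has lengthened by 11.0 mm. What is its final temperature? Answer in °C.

T = 316 °C

ΔL = αL₀ΔT ⇒ ΔT = ΔL / (αL₀)
ΔT = 11.0×10⁻³ m / (34×10⁻⁷ × 10.93 m) = 296.00 K
T = 20.4 + 296.00 = 316.40 °C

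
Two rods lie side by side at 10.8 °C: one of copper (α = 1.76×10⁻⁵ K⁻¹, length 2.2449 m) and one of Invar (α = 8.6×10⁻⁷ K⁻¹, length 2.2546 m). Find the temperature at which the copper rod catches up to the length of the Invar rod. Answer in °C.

Equal length when α₁L₁ΔT − α₂L₂ΔT = L₂ − L₁ = 9.70×10⁻³ m
α₁L₁ = 3.951024×10⁻⁵, α₂L₂ = 1.938956×10⁻⁶ → Δ(αL) = 3.7571284×10⁻⁵ m/K
ΔT = 9.70×10⁻³ / 3.7571284×10⁻⁵ = 258.176 K, so T = 10.8 + 258.176 = 268.976 °C

T = 269.0 °C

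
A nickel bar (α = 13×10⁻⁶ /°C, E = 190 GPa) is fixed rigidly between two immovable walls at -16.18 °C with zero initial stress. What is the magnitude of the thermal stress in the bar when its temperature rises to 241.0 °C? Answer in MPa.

σ = 635 MPa

Fully constrained: the free strain ε = αΔT is blocked, so σ = Eε = EαΔT.
|ΔT| = 257.18 K
σ = 190×10⁹ × 13×10⁻⁶ × 257.18 = 6.35×10⁸ Pa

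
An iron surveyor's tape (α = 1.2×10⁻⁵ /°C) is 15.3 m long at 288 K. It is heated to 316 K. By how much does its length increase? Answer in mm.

|ΔT| = |316 − 288| = 28 K
ΔL = αL₀ΔT = (1.2×10⁻⁵)(15.3)(28) = 5.14×10⁻³ m

ΔL = 5.14 mm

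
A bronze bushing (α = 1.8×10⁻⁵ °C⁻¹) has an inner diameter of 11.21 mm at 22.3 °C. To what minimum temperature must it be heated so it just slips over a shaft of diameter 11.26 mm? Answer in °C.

T = 270 °C

Required Δd = 11.26 − 11.21 = 0.05 mm
Δd = αd₀ΔT ⇒ ΔT = Δd/(αd₀) = 0.05 / (1.8×10⁻⁵ × 11.21) = 247.79 K
T_min = 22.3 + 247.79 = 270.09 °C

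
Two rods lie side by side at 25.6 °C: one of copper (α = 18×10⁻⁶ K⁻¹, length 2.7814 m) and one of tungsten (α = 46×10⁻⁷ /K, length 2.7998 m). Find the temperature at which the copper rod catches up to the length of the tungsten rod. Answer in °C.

Equal length when α₁L₁ΔT − α₂L₂ΔT = L₂ − L₁ = 1.84×10⁻² m
α₁L₁ = 5.00652×10⁻⁵, α₂L₂ = 1.287908×10⁻⁵ → Δ(αL) = 3.718612×10⁻⁵ m/K
ΔT = 1.84×10⁻² / 3.718612×10⁻⁵ = 494.808 K, so T = 25.6 + 494.808 = 520.408 °C

T = 520.4 °C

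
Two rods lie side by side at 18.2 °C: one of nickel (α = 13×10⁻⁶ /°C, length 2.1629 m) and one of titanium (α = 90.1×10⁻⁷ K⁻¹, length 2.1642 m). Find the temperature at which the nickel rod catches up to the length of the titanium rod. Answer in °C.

T = 169.0 °C

Equal length when α₁L₁ΔT − α₂L₂ΔT = L₂ − L₁ = 1.30×10⁻³ m
α₁L₁ = 2.81177×10⁻⁵, α₂L₂ = 1.9499442×10⁻⁵ → Δ(αL) = 8.618258×10⁻⁶ m/K
ΔT = 1.30×10⁻³ / 8.618258×10⁻⁶ = 150.843 K, so T = 18.2 + 150.843 = 169.043 °C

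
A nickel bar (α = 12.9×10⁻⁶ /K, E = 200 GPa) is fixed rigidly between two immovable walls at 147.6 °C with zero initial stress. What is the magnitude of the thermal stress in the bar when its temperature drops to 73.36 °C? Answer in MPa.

Fully constrained: the free strain ε = αΔT is blocked, so σ = Eε = EαΔT.
|ΔT| = 74.24 K
σ = 200×10⁹ × 12.9×10⁻⁶ × 74.24 = 1.92×10⁸ Pa

σ = 192 MPa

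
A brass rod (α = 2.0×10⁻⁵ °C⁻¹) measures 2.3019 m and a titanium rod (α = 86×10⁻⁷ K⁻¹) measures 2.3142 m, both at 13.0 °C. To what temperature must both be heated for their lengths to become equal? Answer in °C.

T = 483.6 °C

L₁(1 + α₁ΔT) = L₂(1 + α₂ΔT) ⇒ ΔT = (L₂ − L₁)/(α₁L₁ − α₂L₂)
L₂ − L₁ = 2.3142 − 2.3019 = 1.23×10⁻² m
α₁L₁ − α₂L₂ = 2.0×10⁻⁵×2.3019 − 86×10⁻⁷×2.3142 = 2.613588×10⁻⁵ m/K
ΔT = 1.23×10⁻² / 2.613588×10⁻⁵ = 470.617 K
T = 13.0 + 470.617 = 483.617 °C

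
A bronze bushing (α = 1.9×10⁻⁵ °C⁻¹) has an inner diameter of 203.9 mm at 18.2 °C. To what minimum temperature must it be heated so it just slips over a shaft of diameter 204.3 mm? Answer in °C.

T = 121 °C

Required Δd = 204.3 − 203.9 = 0.4 mm
Δd = αd₀ΔT ⇒ ΔT = Δd/(αd₀) = 0.4 / (1.9×10⁻⁵ × 203.9) = 103.25 K
T_min = 18.2 + 103.25 = 121.45 °C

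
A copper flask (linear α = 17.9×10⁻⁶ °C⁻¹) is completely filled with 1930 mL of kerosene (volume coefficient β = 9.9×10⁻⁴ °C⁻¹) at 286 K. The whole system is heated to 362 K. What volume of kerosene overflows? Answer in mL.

The flask also expands: β_container ≈ 3α = 5.37×10⁻⁵ /K
Net overflow = V₀(β_liq − 3α_cont)ΔT
β − 3α = 9.90×10⁻⁴ − 5.37×10⁻⁵ = 9.363×10⁻⁴ /K; ΔT = 76 K
ΔV = 1930 × 9.363×10⁻⁴ × 76 = 137 mL

137 mL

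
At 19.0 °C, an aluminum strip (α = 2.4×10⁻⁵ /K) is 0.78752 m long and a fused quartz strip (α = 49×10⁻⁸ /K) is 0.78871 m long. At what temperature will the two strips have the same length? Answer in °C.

Equal length when α₁L₁ΔT − α₂L₂ΔT = L₂ − L₁ = 1.19×10⁻³ m
α₁L₁ = 1.890048×10⁻⁵, α₂L₂ = 3.864679×10⁻⁷ → Δ(αL) = 1.85140121×10⁻⁵ m/K
ΔT = 1.19×10⁻³ / 1.85140121×10⁻⁵ = 64.2756 K, so T = 19.0 + 64.2756 = 83.2756 °C

T = 83.28 °C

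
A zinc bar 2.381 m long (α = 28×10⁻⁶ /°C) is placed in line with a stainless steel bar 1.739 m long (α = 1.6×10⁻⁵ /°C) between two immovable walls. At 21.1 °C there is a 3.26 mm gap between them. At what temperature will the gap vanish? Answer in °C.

α₁L₁ = 6.6668×10⁻⁵ m/K, α₂L₂ = 2.7824×10⁻⁵ m/K → total 9.4492×10⁻⁵ m/K
ΔT = g/(α₁L₁+α₂L₂) = 3.26×10⁻³ / 9.4492×10⁻⁵ = 34.500 K
T = 21.1 + 34.500 = 55.600 °C

T = 55.6 °C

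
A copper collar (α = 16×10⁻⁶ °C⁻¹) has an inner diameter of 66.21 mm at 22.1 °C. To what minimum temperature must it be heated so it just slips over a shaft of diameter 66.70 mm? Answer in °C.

T = 485 °C

Required Δd = 66.70 − 66.21 = 0.49 mm
Δd = αd₀ΔT ⇒ ΔT = Δd/(αd₀) = 0.49 / (16×10⁻⁶ × 66.21) = 462.54 K
T_min = 22.1 + 462.54 = 484.64 °C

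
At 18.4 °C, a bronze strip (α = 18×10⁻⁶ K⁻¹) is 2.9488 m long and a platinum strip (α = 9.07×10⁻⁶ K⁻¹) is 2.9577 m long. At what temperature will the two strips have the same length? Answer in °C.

T = 357.4 °C

L₁(1 + α₁ΔT) = L₂(1 + α₂ΔT) ⇒ ΔT = (L₂ − L₁)/(α₁L₁ − α₂L₂)
L₂ − L₁ = 2.9577 − 2.9488 = 8.90×10⁻³ m
α₁L₁ − α₂L₂ = 18×10⁻⁶×2.9488 − 9.07×10⁻⁶×2.9577 = 2.6252061×10⁻⁵ m/K
ΔT = 8.90×10⁻³ / 2.6252061×10⁻⁵ = 339.021 K
T = 18.4 + 339.021 = 357.421 °C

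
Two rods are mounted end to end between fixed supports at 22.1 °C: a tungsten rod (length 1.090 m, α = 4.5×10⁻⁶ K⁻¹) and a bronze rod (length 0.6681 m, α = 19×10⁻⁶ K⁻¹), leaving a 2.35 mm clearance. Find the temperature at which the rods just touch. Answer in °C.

Gap closes when ΔL₁ + ΔL₂ = 2.35 mm = 2.35×10⁻³ m
(α₁L₁ + α₂L₂)ΔT = g
α₁L₁ + α₂L₂ = 4.5×10⁻⁶×1.090 + 19×10⁻⁶×0.6681 = 1.75989×10⁻⁵ m/K
ΔT = 2.35×10⁻³ / 1.75989×10⁻⁵ = 133.53 K
T = 22.1 + 133.53 = 155.63 °C

T = 156 °C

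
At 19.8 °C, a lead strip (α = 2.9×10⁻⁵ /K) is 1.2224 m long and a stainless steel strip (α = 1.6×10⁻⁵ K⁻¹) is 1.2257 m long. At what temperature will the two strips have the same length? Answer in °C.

T = 228.2 °C

L₁(1 + α₁ΔT) = L₂(1 + α₂ΔT) ⇒ ΔT = (L₂ − L₁)/(α₁L₁ − α₂L₂)
L₂ − L₁ = 1.2257 − 1.2224 = 3.30×10⁻³ m
α₁L₁ − α₂L₂ = 2.9×10⁻⁵×1.2224 − 1.6×10⁻⁵×1.2257 = 1.58384×10⁻⁵ m/K
ΔT = 3.30×10⁻³ / 1.58384×10⁻⁵ = 208.354 K
T = 19.8 + 208.354 = 228.154 °C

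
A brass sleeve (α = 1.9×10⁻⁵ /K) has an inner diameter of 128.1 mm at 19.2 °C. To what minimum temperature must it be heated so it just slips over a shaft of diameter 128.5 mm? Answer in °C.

Required Δd = 128.5 − 128.1 = 0.4 mm
Δd = αd₀ΔT ⇒ ΔT = Δd/(αd₀) = 0.4 / (1.9×10⁻⁵ × 128.1) = 164.35 K
T_min = 19.2 + 164.35 = 183.55 °C

T = 184 °C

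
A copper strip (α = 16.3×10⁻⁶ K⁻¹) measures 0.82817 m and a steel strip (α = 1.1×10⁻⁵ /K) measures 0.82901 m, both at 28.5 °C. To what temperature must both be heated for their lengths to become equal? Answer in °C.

T = 220.3 °C

L₁(1 + α₁ΔT) = L₂(1 + α₂ΔT) ⇒ ΔT = (L₂ − L₁)/(α₁L₁ − α₂L₂)
L₂ − L₁ = 0.82901 − 0.82817 = 8.40×10⁻⁴ m
α₁L₁ − α₂L₂ = 16.3×10⁻⁶×0.82817 − 1.1×10⁻⁵×0.82901 = 4.380061×10⁻⁶ m/K
ΔT = 8.40×10⁻⁴ / 4.380061×10⁻⁶ = 191.778 K
T = 28.5 + 191.778 = 220.278 °C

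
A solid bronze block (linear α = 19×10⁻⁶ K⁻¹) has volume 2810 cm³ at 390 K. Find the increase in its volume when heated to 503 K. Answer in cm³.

Isotropic solid: β ≈ 3α = 5.7×10⁻⁵ /K; ΔT = 113 K
ΔV = 3αV₀ΔT = 3(19×10⁻⁶)(2810)(113) = 18.1 cm³

ΔV = 18.1 cm³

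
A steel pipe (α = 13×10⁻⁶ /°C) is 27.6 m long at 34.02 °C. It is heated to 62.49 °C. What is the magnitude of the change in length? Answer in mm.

|ΔT| = |62.49 − 34.02| = 28.47 K
ΔL = αL₀ΔT = (13×10⁻⁶)(27.6)(28.47) = 1.02×10⁻² m

ΔL = 10.2 mm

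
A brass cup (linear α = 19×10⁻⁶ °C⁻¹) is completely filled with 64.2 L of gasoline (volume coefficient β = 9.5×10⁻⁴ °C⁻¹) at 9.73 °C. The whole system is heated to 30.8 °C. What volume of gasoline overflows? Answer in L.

The cup also expands: β_container ≈ 3α = 5.7×10⁻⁵ /K
Net overflow = V₀(β_liq − 3α_cont)ΔT
β − 3α = 9.50×10⁻⁴ − 5.7×10⁻⁵ = 8.93×10⁻⁴ /K; ΔT = 21.07 K
ΔV = 64.2 × 8.93×10⁻⁴ × 21.07 = 1.21 L

1.21 L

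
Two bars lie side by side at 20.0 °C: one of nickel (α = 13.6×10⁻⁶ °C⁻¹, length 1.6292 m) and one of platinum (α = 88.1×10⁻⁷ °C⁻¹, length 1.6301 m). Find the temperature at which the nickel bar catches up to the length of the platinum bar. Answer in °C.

L₁(1 + α₁ΔT) = L₂(1 + α₂ΔT) ⇒ ΔT = (L₂ − L₁)/(α₁L₁ − α₂L₂)
L₂ − L₁ = 1.6301 − 1.6292 = 9.00×10⁻⁴ m
α₁L₁ − α₂L₂ = 13.6×10⁻⁶×1.6292 − 88.1×10⁻⁷×1.6301 = 7.795939×10⁻⁶ m/K
ΔT = 9.00×10⁻⁴ / 7.795939×10⁻⁶ = 115.445 K
T = 20.0 + 115.445 = 135.445 °C

T = 135.4 °C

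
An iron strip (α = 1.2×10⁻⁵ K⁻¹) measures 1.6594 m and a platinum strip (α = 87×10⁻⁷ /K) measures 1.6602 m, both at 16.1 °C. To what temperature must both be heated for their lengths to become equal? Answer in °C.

T = 162.4 °C

L₁(1 + α₁ΔT) = L₂(1 + α₂ΔT) ⇒ ΔT = (L₂ − L₁)/(α₁L₁ − α₂L₂)
L₂ − L₁ = 1.6602 − 1.6594 = 8.00×10⁻⁴ m
α₁L₁ − α₂L₂ = 1.2×10⁻⁵×1.6594 − 87×10⁻⁷×1.6602 = 5.46906×10⁻⁶ m/K
ΔT = 8.00×10⁻⁴ / 5.46906×10⁻⁶ = 146.277 K
T = 16.1 + 146.277 = 162.377 °C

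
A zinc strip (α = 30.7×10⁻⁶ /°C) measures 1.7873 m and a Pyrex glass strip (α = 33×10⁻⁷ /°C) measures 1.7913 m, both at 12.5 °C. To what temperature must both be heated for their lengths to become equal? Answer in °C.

L₁(1 + α₁ΔT) = L₂(1 + α₂ΔT) ⇒ ΔT = (L₂ − L₁)/(α₁L₁ − α₂L₂)
L₂ − L₁ = 1.7913 − 1.7873 = 4.00×10⁻³ m
α₁L₁ − α₂L₂ = 30.7×10⁻⁶×1.7873 − 33×10⁻⁷×1.7913 = 4.895882×10⁻⁵ m/K
ΔT = 4.00×10⁻³ / 4.895882×10⁻⁵ = 81.7013 K
T = 12.5 + 81.7013 = 94.2013 °C

T = 94.20 °C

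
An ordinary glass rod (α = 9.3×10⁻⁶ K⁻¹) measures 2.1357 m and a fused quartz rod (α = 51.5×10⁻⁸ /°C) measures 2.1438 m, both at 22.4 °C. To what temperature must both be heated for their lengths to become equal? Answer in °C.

T = 454.2 °C

L₁(1 + α₁ΔT) = L₂(1 + α₂ΔT) ⇒ ΔT = (L₂ − L₁)/(α₁L₁ − α₂L₂)
L₂ − L₁ = 2.1438 − 2.1357 = 8.10×10⁻³ m
α₁L₁ − α₂L₂ = 9.3×10⁻⁶×2.1357 − 51.5×10⁻⁸×2.1438 = 1.8757953×10⁻⁵ m/K
ΔT = 8.10×10⁻³ / 1.8757953×10⁻⁵ = 431.817 K
T = 22.4 + 431.817 = 454.217 °C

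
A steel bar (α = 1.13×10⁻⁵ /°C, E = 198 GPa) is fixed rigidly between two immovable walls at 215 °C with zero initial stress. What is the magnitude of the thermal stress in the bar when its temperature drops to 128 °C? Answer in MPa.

Fully constrained: the free strain ε = αΔT is blocked, so σ = Eε = EαΔT.
|ΔT| = 87 K
σ = 198×10⁹ × 1.13×10⁻⁵ × 87 = 1.95×10⁸ Pa

σ = 195 MPa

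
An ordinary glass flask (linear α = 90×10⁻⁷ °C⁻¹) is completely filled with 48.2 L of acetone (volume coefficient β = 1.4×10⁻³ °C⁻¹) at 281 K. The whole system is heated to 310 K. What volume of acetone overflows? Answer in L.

1.92 L

The flask also expands: β_container ≈ 3α = 2.7×10⁻⁵ /K
Net overflow = V₀(β_liq − 3α_cont)ΔT
β − 3α = 1.40×10⁻³ − 2.7×10⁻⁵ = 1.373×10⁻³ /K; ΔT = 29 K
ΔV = 48.2 × 1.373×10⁻³ × 29 = 1.92 L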